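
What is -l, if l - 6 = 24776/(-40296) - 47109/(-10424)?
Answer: -520039033/52505688 ≈ -9.9044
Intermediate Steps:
l = 520039033/52505688 (l = 6 + (24776/(-40296) - 47109/(-10424)) = 6 + (24776*(-1/40296) - 47109*(-1/10424)) = 6 + (-3097/5037 + 47109/10424) = 6 + 205004905/52505688 = 520039033/52505688 ≈ 9.9044)
-l = -1*520039033/52505688 = -520039033/52505688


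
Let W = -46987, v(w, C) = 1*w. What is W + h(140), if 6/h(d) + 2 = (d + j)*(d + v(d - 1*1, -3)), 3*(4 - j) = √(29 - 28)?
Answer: -1883285941/40081 ≈ -46987.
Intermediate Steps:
v(w, C) = w
j = 11/3 (j = 4 - √(29 - 28)/3 = 4 - √1/3 = 4 - ⅓*1 = 4 - ⅓ = 11/3 ≈ 3.6667)
h(d) = 6/(-2 + (-1 + 2*d)*(11/3 + d)) (h(d) = 6/(-2 + (d + 11/3)*(d + (d - 1*1))) = 6/(-2 + (11/3 + d)*(d + (d - 1))) = 6/(-2 + (11/3 + d)*(d + (-1 + d))) = 6/(-2 + (11/3 + d)*(-1 + 2*d)) = 6/(-2 + (-1 + 2*d)*(11/3 + d)))
W + h(140) = -46987 + 18/(-17 + 6*140² + 19*140) = -46987 + 18/(-17 + 6*19600 + 2660) = -46987 + 18/(-17 + 117600 + 2660) = -46987 + 18/120243 = -46987 + 18*(1/120243) = -46987 + 6/40081 = -1883285941/40081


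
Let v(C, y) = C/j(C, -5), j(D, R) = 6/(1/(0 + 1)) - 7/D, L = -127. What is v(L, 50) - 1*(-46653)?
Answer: 35860028/769 ≈ 46632.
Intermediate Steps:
j(D, R) = 6 - 7/D (j(D, R) = 6/(1/1) - 7/D = 6/1 - 7/D = 6*1 - 7/D = 6 - 7/D)
v(C, y) = C/(6 - 7/C)
v(L, 50) - 1*(-46653) = (-127)**2/(-7 + 6*(-127)) - 1*(-46653) = 16129/(-7 - 762) + 46653 = 16129/(-769) + 46653 = 16129*(-1/769) + 46653 = -16129/769 + 46653 = 35860028/769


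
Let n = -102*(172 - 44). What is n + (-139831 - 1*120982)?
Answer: -273869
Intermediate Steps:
n = -13056 (n = -102*128 = -13056)
n + (-139831 - 1*120982) = -13056 + (-139831 - 1*120982) = -13056 + (-139831 - 120982) = -13056 - 260813 = -273869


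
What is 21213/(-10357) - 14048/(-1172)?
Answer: 30158375/3034601 ≈ 9.9382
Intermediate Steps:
21213/(-10357) - 14048/(-1172) = 21213*(-1/10357) - 14048*(-1/1172) = -21213/10357 + 3512/293 = 30158375/3034601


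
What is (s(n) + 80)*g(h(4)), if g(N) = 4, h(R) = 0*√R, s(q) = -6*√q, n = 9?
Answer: 248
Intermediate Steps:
h(R) = 0
(s(n) + 80)*g(h(4)) = (-6*√9 + 80)*4 = (-6*3 + 80)*4 = (-18 + 80)*4 = 62*4 = 248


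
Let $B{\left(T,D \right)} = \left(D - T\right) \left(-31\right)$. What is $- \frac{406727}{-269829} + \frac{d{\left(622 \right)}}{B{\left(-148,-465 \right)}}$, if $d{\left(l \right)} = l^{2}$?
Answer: $\frac{108389429065}{2651609583} \approx 40.877$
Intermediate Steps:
$B{\left(T,D \right)} = - 31 D + 31 T$
$- \frac{406727}{-269829} + \frac{d{\left(622 \right)}}{B{\left(-148,-465 \right)}} = - \frac{406727}{-269829} + \frac{622^{2}}{\left(-31\right) \left(-465\right) + 31 \left(-148\right)} = \left(-406727\right) \left(- \frac{1}{269829}\right) + \frac{386884}{14415 - 4588} = \frac{406727}{269829} + \frac{386884}{9827} = \frac{108389429065}{2651609583}$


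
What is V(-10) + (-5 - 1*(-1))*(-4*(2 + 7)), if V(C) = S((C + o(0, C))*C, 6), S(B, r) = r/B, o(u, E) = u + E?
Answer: 14403/100 ≈ 144.03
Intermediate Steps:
o(u, E) = E + u
V(C) = 3/C² (V(C) = 6/(((C + (C + 0))*C)) = 6/(((C + C)*C)) = 6/(((2*C)*C)) = 6/((2*C²)) = 6*(1/(2*C²)) = 3/C²)
V(-10) + (-5 - 1*(-1))*(-4*(2 + 7)) = 3/(-10)² + (-5 - 1*(-1))*(-4*(2 + 7)) = 3*(1/100) + (-5 + 1)*(-4*9) = 3/100 - 4*(-36) = 3/100 + 144 = 14403/100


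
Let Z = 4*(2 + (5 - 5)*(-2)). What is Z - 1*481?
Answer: -473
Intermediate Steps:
Z = 8 (Z = 4*(2 + 0*(-2)) = 4*(2 + 0) = 4*2 = 8)
Z - 1*481 = 8 - 1*481 = 8 - 481 = -473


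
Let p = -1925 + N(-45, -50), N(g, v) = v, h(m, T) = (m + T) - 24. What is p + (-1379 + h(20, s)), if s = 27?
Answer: -3331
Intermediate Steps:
h(m, T) = -24 + T + m (h(m, T) = (T + m) - 24 = -24 + T + m)
p = -1975 (p = -1925 - 50 = -1975)
p + (-1379 + h(20, s)) = -1975 + (-1379 + (-24 + 27 + 20)) = -1975 + (-1379 + 23) = -1975 - 1356 = -3331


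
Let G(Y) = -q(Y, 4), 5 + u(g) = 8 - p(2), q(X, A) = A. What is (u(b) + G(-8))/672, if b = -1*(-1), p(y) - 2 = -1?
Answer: -1/336 ≈ -0.0029762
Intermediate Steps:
p(y) = 1 (p(y) = 2 - 1 = 1)
b = 1
u(g) = 2 (u(g) = -5 + (8 - 1*1) = -5 + (8 - 1) = -5 + 7 = 2)
G(Y) = -4 (G(Y) = -1*4 = -4)
(u(b) + G(-8))/672 = (2 - 4)/672 = -2*1/672 = -1/336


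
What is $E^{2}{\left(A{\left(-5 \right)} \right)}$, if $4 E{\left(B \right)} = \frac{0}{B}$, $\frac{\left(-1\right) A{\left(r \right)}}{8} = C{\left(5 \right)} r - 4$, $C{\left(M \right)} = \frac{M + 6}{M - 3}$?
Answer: $0$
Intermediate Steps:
$C{\left(M \right)} = \frac{6 + M}{-3 + M}$
$A{\left(r \right)} = 32 - 44 r$ ($A{\left(r \right)} = - 8 \left(\frac{6 + 5}{-3 + 5} r - 4\right) = - 8 \left(\frac{1}{2} \cdot 11 r - 4\right) = - 8 \left(\frac{11 r}{2} - 4\right) = - 8 \left(-4 + \frac{11 r}{2}\right) = 32 - 44 r$)
$E{\left(B \right)} = 0$ ($E{\left(B \right)} = \frac{0 \frac{1}{B}}{4} = \frac{1}{4} \cdot 0 = 0$)
$E^{2}{\left(A{\left(-5 \right)} \right)} = 0^{2} = 0$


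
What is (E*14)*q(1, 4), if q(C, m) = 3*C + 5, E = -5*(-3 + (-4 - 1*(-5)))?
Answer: 1120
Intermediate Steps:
E = 10 (E = -5*(-3 + (-4 + 5)) = -5*(-3 + 1) = -5*(-2) = 10)
q(C, m) = 5 + 3*C
(E*14)*q(1, 4) = (10*14)*(5 + 3*1) = 140*(5 + 3) = 140*8 = 1120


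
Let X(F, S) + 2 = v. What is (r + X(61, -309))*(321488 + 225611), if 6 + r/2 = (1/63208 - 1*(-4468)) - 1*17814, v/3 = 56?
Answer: -458855734185149/31604 ≈ -1.4519e+10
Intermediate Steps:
v = 168 (v = 3*56 = 168)
X(F, S) = 166 (X(F, S) = -2 + 168 = 166)
r = -843953215/31604 (r = -12 + 2*((1/63208 - 1*(-4468)) - 1*17814) = -12 + 2*((1/63208 + 4468) - 17814) = -12 + 2*(282413345/63208 - 17814) = -12 + 2*(-843573967/63208) = -12 - 843573967/31604 = -843953215/31604 ≈ -26704.)
(r + X(61, -309))*(321488 + 225611) = (-843953215/31604 + 166)*(321488 + 225611) = -838706951/31604*547099 = -458855734185149/31604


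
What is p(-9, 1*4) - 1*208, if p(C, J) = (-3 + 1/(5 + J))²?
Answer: -16172/81 ≈ -199.65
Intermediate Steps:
p(-9, 1*4) - 1*208 = (14 + 3*(1*4))²/(5 + 1*4)² - 1*208 = (14 + 3*4)²/(5 + 4)² - 208 = (14 + 12)²/9² - 208 = (1/81)*26² - 208 = (1/81)*676 - 208 = 676/81 - 208 = -16172/81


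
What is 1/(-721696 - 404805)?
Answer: -1/1126501 ≈ -8.8770e-7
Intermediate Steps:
1/(-721696 - 404805) = 1/(-1126501) = -1/1126501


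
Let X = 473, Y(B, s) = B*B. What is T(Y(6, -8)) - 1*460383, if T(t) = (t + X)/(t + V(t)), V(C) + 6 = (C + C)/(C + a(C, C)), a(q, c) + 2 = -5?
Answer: -433666025/942 ≈ -4.6037e+5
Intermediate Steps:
a(q, c) = -7 (a(q, c) = -2 - 5 = -7)
Y(B, s) = B**2
V(C) = -6 + 2*C/(-7 + C) (V(C) = -6 + (C + C)/(C - 7) = -6 + (2*C)/(-7 + C) = -6 + 2*C/(-7 + C))
T(t) = (473 + t)/(t + 2*(21 - 2*t)/(-7 + t)) (T(t) = (t + 473)/(t + 2*(21 - 2*t)/(-7 + t)) = (473 + t)/(t + 2*(21 - 2*t)/(-7 + t)))
T(Y(6, -8)) - 1*460383 = (-7 + 6**2)*(473 + 6**2)/(42 - 4*6**2 + 6**2*(-7 + 6**2)) - 1*460383 = (-7 + 36)*(473 + 36)/(42 - 4*36 + 36*(-7 + 36)) - 460383 = 29*509/(42 - 144 + 36*29) - 460383 = 29*509/(42 - 144 + 1044) - 460383 = 29*509/942 - 460383 = (1/942)*29*509 - 460383 = 14761/942 - 460383 = -433666025/942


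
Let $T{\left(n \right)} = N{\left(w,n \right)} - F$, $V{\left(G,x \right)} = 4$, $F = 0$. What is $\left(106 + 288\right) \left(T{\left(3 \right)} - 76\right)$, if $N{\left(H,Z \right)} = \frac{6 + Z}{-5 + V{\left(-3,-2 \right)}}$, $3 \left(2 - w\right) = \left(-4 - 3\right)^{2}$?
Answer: $-33490$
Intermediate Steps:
$w = - \frac{43}{3}$ ($w = 2 - \frac{\left(-4 - 3\right)^{2}}{3} = 2 - \frac{\left(-7\right)^{2}}{3} = 2 - \frac{49}{3} = - \frac{43}{3} \approx -14.333$)
$N{\left(H,Z \right)} = -6 - Z$ ($N{\left(H,Z \right)} = \frac{6 + Z}{-5 + 4} = \frac{6 + Z}{-1} = \left(6 + Z\right) \left(-1\right) = -6 - Z$)
$T{\left(n \right)} = -6 - n$ ($T{\left(n \right)} = \left(-6 - n\right) - 0 = \left(-6 - n\right) + 0 = -6 - n$)
$\left(106 + 288\right) \left(T{\left(3 \right)} - 76\right) = \left(106 + 288\right) \left(\left(-6 - 3\right) - 76\right) = 394 \left(\left(-6 - 3\right) - 76\right) = 394 \left(-9 - 76\right) = 394 \left(-85\right) = -33490$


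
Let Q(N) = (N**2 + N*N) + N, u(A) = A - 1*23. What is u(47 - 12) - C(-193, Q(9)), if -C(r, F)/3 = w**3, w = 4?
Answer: 204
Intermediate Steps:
u(A) = -23 + A (u(A) = A - 23 = -23 + A)
Q(N) = N + 2*N**2 (Q(N) = (N**2 + N**2) + N = 2*N**2 + N = N + 2*N**2)
C(r, F) = -192 (C(r, F) = -3*4**3 = -3*64 = -192)
u(47 - 12) - C(-193, Q(9)) = (-23 + (47 - 12)) - 1*(-192) = (-23 + 35) + 192 = 12 + 192 = 204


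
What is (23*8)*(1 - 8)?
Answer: -1288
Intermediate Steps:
(23*8)*(1 - 8) = 184*(-7) = -1288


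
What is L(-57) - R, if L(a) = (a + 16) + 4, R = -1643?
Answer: 1606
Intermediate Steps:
L(a) = 20 + a (L(a) = (16 + a) + 4 = 20 + a)
L(-57) - R = (20 - 57) - 1*(-1643) = -37 + 1643 = 1606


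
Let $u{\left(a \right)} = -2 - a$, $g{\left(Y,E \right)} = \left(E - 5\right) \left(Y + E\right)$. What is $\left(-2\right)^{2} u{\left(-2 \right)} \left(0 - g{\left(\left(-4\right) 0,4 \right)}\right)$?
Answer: $0$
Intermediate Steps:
$g{\left(Y,E \right)} = \left(-5 + E\right) \left(E + Y\right)$
$\left(-2\right)^{2} u{\left(-2 \right)} \left(0 - g{\left(\left(-4\right) 0,4 \right)}\right) = \left(-2\right)^{2} \left(-2 - -2\right) \left(0 - \left(4^{2} - 20 - 5 \left(\left(-4\right) 0\right) + 4 \left(\left(-4\right) 0\right)\right)\right) = 4 \left(-2 + 2\right) \left(0 - \left(16 - 20 - 0 + 4 \cdot 0\right)\right) = 4 \cdot 0 \left(0 - \left(16 - 20 + 0 + 0\right)\right) = 0 \left(0 - -4\right) = 0 \left(0 + 4\right) = 0 \cdot 4 = 0$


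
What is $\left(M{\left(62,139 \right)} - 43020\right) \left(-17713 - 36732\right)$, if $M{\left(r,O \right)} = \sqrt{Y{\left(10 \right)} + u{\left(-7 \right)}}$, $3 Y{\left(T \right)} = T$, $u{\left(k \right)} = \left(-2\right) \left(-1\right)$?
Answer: $2342223900 - \frac{217780 \sqrt{3}}{3} \approx 2.3421 \cdot 10^{9}$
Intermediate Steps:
$u{\left(k \right)} = 2$
$Y{\left(T \right)} = \frac{T}{3}$
$M{\left(r,O \right)} = \frac{4 \sqrt{3}}{3}$ ($M{\left(r,O \right)} = \sqrt{\frac{1}{3} \cdot 10 + 2} = \sqrt{\frac{10}{3} + 2} = \sqrt{\frac{16}{3}} = \frac{4 \sqrt{3}}{3}$)
$\left(M{\left(62,139 \right)} - 43020\right) \left(-17713 - 36732\right) = \left(\frac{4 \sqrt{3}}{3} - 43020\right) \left(-17713 - 36732\right) = \left(-43020 + \frac{4 \sqrt{3}}{3}\right) \left(-54445\right) = 2342223900 - \frac{217780 \sqrt{3}}{3}$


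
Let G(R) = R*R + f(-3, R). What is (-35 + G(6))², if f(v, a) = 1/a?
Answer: 49/36 ≈ 1.3611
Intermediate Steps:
f(v, a) = 1/a
G(R) = 1/R + R² (G(R) = R*R + 1/R = R² + 1/R = 1/R + R²)
(-35 + G(6))² = (-35 + (1 + 6³)/6)² = (-35 + (1 + 216)/6)² = (-35 + (⅙)*217)² = (-35 + 217/6)² = (7/6)² = 49/36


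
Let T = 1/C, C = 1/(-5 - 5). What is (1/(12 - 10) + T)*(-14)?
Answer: 133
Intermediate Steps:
C = -1/10 (C = 1/(-10) = -1/10 ≈ -0.10000)
T = -10 (T = 1/(-1/10) = -10)
(1/(12 - 10) + T)*(-14) = (1/(12 - 10) - 10)*(-14) = (1/2 - 10)*(-14) = -19/2*(-14) = 133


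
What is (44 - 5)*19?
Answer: 741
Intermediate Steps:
(44 - 5)*19 = 39*19 = 741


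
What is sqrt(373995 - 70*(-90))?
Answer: 9*sqrt(4695) ≈ 616.68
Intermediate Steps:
sqrt(373995 - 70*(-90)) = sqrt(373995 + 6300) = sqrt(380295) = 9*sqrt(4695)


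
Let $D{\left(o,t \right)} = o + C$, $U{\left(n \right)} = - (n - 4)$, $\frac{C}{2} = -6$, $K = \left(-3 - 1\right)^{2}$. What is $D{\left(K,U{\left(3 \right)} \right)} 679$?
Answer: $2716$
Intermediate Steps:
$K = 16$ ($K = \left(-4\right)^{2} = 16$)
$C = -12$ ($C = 2 \left(-6\right) = -12$)
$U{\left(n \right)} = 4 - n$ ($U{\left(n \right)} = - (-4 + n) = 4 - n$)
$D{\left(o,t \right)} = -12 + o$ ($D{\left(o,t \right)} = o - 12 = -12 + o$)
$D{\left(K,U{\left(3 \right)} \right)} 679 = \left(-12 + 16\right) 679 = 4 \cdot 679 = 2716$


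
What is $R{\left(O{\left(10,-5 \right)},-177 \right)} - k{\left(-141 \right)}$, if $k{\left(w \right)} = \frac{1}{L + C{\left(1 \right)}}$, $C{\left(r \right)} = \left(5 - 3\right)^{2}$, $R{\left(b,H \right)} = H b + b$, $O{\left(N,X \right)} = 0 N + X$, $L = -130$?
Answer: $\frac{110881}{126} \approx 880.01$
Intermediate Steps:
$O{\left(N,X \right)} = X$ ($O{\left(N,X \right)} = 0 + X = X$)
$R{\left(b,H \right)} = b + H b$
$C{\left(r \right)} = 4$ ($C{\left(r \right)} = 2^{2} = 4$)
$k{\left(w \right)} = - \frac{1}{126}$ ($k{\left(w \right)} = \frac{1}{-130 + 4} = \frac{1}{-126} = - \frac{1}{126}$)
$R{\left(O{\left(10,-5 \right)},-177 \right)} - k{\left(-141 \right)} = - 5 \left(1 - 177\right) - - \frac{1}{126} = \left(-5\right) \left(-176\right) + \frac{1}{126} = 880 + \frac{1}{126} = \frac{110881}{126}$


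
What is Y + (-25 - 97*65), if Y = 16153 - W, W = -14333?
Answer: 24156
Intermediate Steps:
Y = 30486 (Y = 16153 - 1*(-14333) = 16153 + 14333 = 30486)
Y + (-25 - 97*65) = 30486 + (-25 - 97*65) = 30486 + (-25 - 6305) = 30486 - 6330 = 24156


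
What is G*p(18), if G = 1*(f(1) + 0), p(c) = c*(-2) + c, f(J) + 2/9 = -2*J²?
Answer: 40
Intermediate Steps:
f(J) = -2/9 - 2*J²
p(c) = -c (p(c) = -2*c + c = -c)
G = -20/9 (G = 1*((-2/9 - 2*1²) + 0) = 1*((-2/9 - 2*1) + 0) = 1*((-2/9 - 2) + 0) = 1*(-20/9 + 0) = 1*(-20/9) = -20/9 ≈ -2.2222)
G*p(18) = -(-20)*18/9 = -20/9*(-18) = 40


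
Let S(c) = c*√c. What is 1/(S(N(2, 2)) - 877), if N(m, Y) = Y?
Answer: -877/769121 - 2*√2/769121 ≈ -0.0011439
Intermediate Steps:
S(c) = c^(3/2)
1/(S(N(2, 2)) - 877) = 1/(2^(3/2) - 877) = 1/(2*√2 - 877) = 1/(-877 + 2*√2)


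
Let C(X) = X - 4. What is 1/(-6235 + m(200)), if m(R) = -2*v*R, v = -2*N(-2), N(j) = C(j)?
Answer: -1/11035 ≈ -9.0621e-5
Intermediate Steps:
C(X) = -4 + X
N(j) = -4 + j
v = 12 (v = -2*(-4 - 2) = -2*(-6) = 12)
m(R) = -24*R
1/(-6235 + m(200)) = 1/(-6235 - 24*200) = 1/(-6235 - 4800) = 1/(-11035) = -1/11035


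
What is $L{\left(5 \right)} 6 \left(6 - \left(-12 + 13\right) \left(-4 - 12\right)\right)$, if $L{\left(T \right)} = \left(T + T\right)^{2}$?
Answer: $13200$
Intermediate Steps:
$L{\left(T \right)} = 4 T^{2}$ ($L{\left(T \right)} = \left(2 T\right)^{2} = 4 T^{2}$)
$L{\left(5 \right)} 6 \left(6 - \left(-12 + 13\right) \left(-4 - 12\right)\right) = 4 \cdot 5^{2} \cdot 6 \left(6 - \left(-12 + 13\right) \left(-4 - 12\right)\right) = 4 \cdot 25 \cdot 6 \left(6 - 1 \left(-16\right)\right) = 100 \cdot 6 \left(6 - -16\right) = 600 \left(6 + 16\right) = 600 \cdot 22 = 13200$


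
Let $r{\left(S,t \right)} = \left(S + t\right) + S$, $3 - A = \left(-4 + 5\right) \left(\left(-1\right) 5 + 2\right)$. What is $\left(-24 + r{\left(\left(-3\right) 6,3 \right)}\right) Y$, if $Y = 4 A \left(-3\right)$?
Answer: $4104$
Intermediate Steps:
$A = 6$ ($A = 3 - \left(-4 + 5\right) \left(\left(-1\right) 5 + 2\right) = 3 - 1 \left(-5 + 2\right) = 3 - 1 \left(-3\right) = 3 - -3 = 3 + 3 = 6$)
$Y = -72$ ($Y = 4 \cdot 6 \left(-3\right) = 24 \left(-3\right) = -72$)
$r{\left(S,t \right)} = t + 2 S$
$\left(-24 + r{\left(\left(-3\right) 6,3 \right)}\right) Y = \left(-24 + \left(3 + 2 \left(\left(-3\right) 6\right)\right)\right) \left(-72\right) = \left(-24 + \left(3 + 2 \left(-18\right)\right)\right) \left(-72\right) = \left(-24 + \left(3 - 36\right)\right) \left(-72\right) = \left(-24 - 33\right) \left(-72\right) = \left(-57\right) \left(-72\right) = 4104$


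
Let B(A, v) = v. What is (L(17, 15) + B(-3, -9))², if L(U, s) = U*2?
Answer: 625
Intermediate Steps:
L(U, s) = 2*U
(L(17, 15) + B(-3, -9))² = (2*17 - 9)² = (34 - 9)² = 25² = 625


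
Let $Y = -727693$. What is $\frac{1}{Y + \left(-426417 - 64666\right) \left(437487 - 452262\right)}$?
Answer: $\frac{1}{7255023632} \approx 1.3784 \cdot 10^{-10}$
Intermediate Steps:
$\frac{1}{Y + \left(-426417 - 64666\right) \left(437487 - 452262\right)} = \frac{1}{-727693 + \left(-426417 - 64666\right) \left(437487 - 452262\right)} = \frac{1}{-727693 - -7255751325} = \frac{1}{-727693 + 7255751325} = \frac{1}{7255023632}$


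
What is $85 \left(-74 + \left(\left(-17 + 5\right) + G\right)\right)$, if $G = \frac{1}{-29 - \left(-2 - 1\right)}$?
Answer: $- \frac{190145}{26} \approx -7313.3$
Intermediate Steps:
$G = - \frac{1}{26}$ ($G = \frac{1}{-29 - -3} = \frac{1}{-29 + 3} = \frac{1}{-26} = - \frac{1}{26} \approx -0.038462$)
$85 \left(-74 + \left(\left(-17 + 5\right) + G\right)\right) = 85 \left(-74 + \left(\left(-17 + 5\right) - \frac{1}{26}\right)\right) = 85 \left(-74 - \frac{313}{26}\right) = 85 \left(- \frac{2237}{26}\right) = - \frac{190145}{26}$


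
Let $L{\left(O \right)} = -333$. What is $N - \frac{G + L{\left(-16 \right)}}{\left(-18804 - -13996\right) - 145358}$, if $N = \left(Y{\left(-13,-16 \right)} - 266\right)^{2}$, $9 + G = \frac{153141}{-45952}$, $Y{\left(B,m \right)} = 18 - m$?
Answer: $\frac{371408622525643}{6900428032} \approx 53824.0$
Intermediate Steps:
$G = - \frac{566709}{45952}$ ($G = -9 + \frac{153141}{-45952} = -9 + 153141 \left(- \frac{1}{45952}\right) = -9 - \frac{153141}{45952} = - \frac{566709}{45952} \approx -12.333$)
$N = 53824$ ($N = \left(\left(18 - -16\right) - 266\right)^{2} = \left(\left(18 + 16\right) - 266\right)^{2} = \left(34 - 266\right)^{2} = \left(-232\right)^{2} = 53824$)
$N - \frac{G + L{\left(-16 \right)}}{\left(-18804 - -13996\right) - 145358} = 53824 - \frac{- \frac{566709}{45952} - 333}{\left(-18804 - -13996\right) - 145358} = 53824 - - \frac{15868725}{45952 \left(\left(-18804 + 13996\right) - 145358\right)} = 53824 - - \frac{15868725}{45952 \left(-4808 - 145358\right)} = 53824 - - \frac{15868725}{45952 \left(-150166\right)} = 53824 - \left(- \frac{15868725}{45952}\right) \left(- \frac{1}{150166}\right) = 53824 - \frac{15868725}{6900428032} = \frac{371408622525643}{6900428032}$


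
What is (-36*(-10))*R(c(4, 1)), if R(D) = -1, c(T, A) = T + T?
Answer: -360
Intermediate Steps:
c(T, A) = 2*T
(-36*(-10))*R(c(4, 1)) = -36*(-10)*(-1) = 360*(-1) = -360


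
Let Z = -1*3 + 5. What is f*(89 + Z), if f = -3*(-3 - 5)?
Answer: 2184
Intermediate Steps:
f = 24 (f = -3*(-8) = 24)
Z = 2 (Z = -3 + 5 = 2)
f*(89 + Z) = 24*(89 + 2) = 24*91 = 2184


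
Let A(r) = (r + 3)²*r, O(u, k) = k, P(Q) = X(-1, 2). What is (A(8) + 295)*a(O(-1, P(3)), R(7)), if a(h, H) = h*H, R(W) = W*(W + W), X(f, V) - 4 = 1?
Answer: 618870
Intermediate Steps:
X(f, V) = 5 (X(f, V) = 4 + 1 = 5)
P(Q) = 5
A(r) = r*(3 + r)² (A(r) = (3 + r)²*r = r*(3 + r)²)
R(W) = 2*W² (R(W) = W*(2*W) = 2*W²)
a(h, H) = H*h
(A(8) + 295)*a(O(-1, P(3)), R(7)) = (8*(3 + 8)² + 295)*((2*7²)*5) = (8*11² + 295)*((2*49)*5) = (8*121 + 295)*(98*5) = (968 + 295)*490 = 1263*490 = 618870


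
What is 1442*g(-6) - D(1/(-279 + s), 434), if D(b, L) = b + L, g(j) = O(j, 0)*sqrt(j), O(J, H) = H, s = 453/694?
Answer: -83836388/193173 ≈ -434.00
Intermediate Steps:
s = 453/694 (s = 453*(1/694) = 453/694 ≈ 0.65274)
g(j) = 0 (g(j) = 0*sqrt(j) = 0)
D(b, L) = L + b
1442*g(-6) - D(1/(-279 + s), 434) = 1442*0 - (434 + 1/(-279 + 453/694)) = 0 - (434 + 1/(-193173/694)) = 0 - (434 - 694/193173) = 0 - 1*83836388/193173 = 0 - 83836388/193173 = -83836388/193173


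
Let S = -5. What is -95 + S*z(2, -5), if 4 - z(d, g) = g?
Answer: -140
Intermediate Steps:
z(d, g) = 4 - g
-95 + S*z(2, -5) = -95 - 5*(4 - 1*(-5)) = -95 - 5*(4 + 5) = -95 - 5*9 = -95 - 45 = -140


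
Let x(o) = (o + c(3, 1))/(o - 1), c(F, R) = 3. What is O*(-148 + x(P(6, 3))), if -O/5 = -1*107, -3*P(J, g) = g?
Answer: -79715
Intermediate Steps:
P(J, g) = -g/3
O = 535 (O = -(-5)*107 = -5*(-107) = 535)
x(o) = (3 + o)/(-1 + o) (x(o) = (o + 3)/(o - 1) = (3 + o)/(-1 + o))
O*(-148 + x(P(6, 3))) = 535*(-148 + (3 - 1/3*3)/(-1 - 1/3*3)) = 535*(-148 + (3 - 1)/(-1 - 1)) = 535*(-148 + 2/(-2)) = 535*(-148 - 1/2*2) = 535*(-148 - 1) = 535*(-149) = -79715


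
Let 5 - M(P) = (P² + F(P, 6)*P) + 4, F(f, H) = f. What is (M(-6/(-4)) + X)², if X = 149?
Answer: 84681/4 ≈ 21170.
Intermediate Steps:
M(P) = 1 - 2*P² (M(P) = 5 - ((P² + P*P) + 4) = 5 - ((P² + P²) + 4) = 5 - (2*P² + 4) = 5 - (4 + 2*P²) = 5 + (-4 - 2*P²) = 1 - 2*P²)
(M(-6/(-4)) + X)² = ((1 - 2*(-6/(-4))²) + 149)² = ((1 - 2*(-6*(-¼))²) + 149)² = ((1 - 2*(3/2)²) + 149)² = ((1 - 2*9/4) + 149)² = ((1 - 9/2) + 149)² = (-7/2 + 149)² = (291/2)² = 84681/4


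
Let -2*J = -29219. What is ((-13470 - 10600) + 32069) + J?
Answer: 45217/2 ≈ 22609.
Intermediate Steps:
J = 29219/2 (J = -½*(-29219) = 29219/2 ≈ 14610.)
((-13470 - 10600) + 32069) + J = ((-13470 - 10600) + 32069) + 29219/2 = (-24070 + 32069) + 29219/2 = 7999 + 29219/2 = 45217/2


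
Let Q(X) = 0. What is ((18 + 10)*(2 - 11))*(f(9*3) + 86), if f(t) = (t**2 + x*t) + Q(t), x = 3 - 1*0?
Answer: -225792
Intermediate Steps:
x = 3 (x = 3 + 0 = 3)
f(t) = t**2 + 3*t (f(t) = (t**2 + 3*t) + 0 = t**2 + 3*t)
((18 + 10)*(2 - 11))*(f(9*3) + 86) = ((18 + 10)*(2 - 11))*((9*3)*(3 + 9*3) + 86) = (28*(-9))*(27*(3 + 27) + 86) = -252*(27*30 + 86) = -252*(810 + 86) = -252*896 = -225792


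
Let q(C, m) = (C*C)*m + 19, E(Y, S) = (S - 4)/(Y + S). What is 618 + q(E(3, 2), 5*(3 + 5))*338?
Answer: 46016/5 ≈ 9203.2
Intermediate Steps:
E(Y, S) = (-4 + S)/(S + Y)
q(C, m) = 19 + m*C² (q(C, m) = C²*m + 19 = m*C² + 19 = 19 + m*C²)
618 + q(E(3, 2), 5*(3 + 5))*338 = 618 + (19 + (5*(3 + 5))*((-4 + 2)/(2 + 3))²)*338 = 618 + (19 + (5*8)*(-2/5)²)*338 = 618 + (19 + 40*((⅕)*(-2))²)*338 = 618 + (19 + 40*(-⅖)²)*338 = 618 + (19 + 40*(4/25))*338 = 618 + (19 + 32/5)*338 = 618 + (127/5)*338 = 618 + 42926/5 = 46016/5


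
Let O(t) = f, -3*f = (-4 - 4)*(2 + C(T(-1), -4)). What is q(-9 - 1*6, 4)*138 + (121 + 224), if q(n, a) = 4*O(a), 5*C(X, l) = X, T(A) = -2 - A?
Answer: 14973/5 ≈ 2994.6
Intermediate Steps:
C(X, l) = X/5
f = 24/5 (f = -(-4 - 4)*(2 + (-2 - 1*(-1))/5)/3 = -(-8)*(2 + (-2 + 1)/5)/3 = -(-8)*(2 + (⅕)*(-1))/3 = -(-8)*(2 - ⅕)/3 = -(-8)*9/(3*5) = -⅓*(-72/5) = 24/5 ≈ 4.8000)
O(t) = 24/5
q(n, a) = 96/5 (q(n, a) = 4*(24/5) = 96/5)
q(-9 - 1*6, 4)*138 + (121 + 224) = (96/5)*138 + (121 + 224) = 13248/5 + 345 = 14973/5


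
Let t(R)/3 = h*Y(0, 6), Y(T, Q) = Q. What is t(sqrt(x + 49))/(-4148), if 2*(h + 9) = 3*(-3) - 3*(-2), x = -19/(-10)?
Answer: 189/4148 ≈ 0.045564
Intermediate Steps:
x = 19/10 (x = -19*(-1/10) = 19/10 ≈ 1.9000)
h = -21/2 (h = -9 + (3*(-3) - 3*(-2))/2 = -9 + (-9 + 6)/2 = -9 + (1/2)*(-3) = -9 - 3/2 = -21/2 ≈ -10.500)
t(R) = -189 (t(R) = 3*(-21/2*6) = 3*(-63) = -189)
t(sqrt(x + 49))/(-4148) = -189/(-4148) = -189*(-1/4148) = 189/4148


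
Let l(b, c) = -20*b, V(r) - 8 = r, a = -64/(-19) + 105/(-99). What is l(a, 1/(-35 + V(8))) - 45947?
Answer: -28837709/627 ≈ -45993.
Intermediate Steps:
a = 1447/627 (a = -64*(-1/19) + 105*(-1/99) = 64/19 - 35/33 = 1447/627 ≈ 2.3078)
V(r) = 8 + r
l(a, 1/(-35 + V(8))) - 45947 = -20*1447/627 - 45947 = -28940/627 - 45947 = -28837709/627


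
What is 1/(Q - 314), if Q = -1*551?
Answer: -1/865 ≈ -0.0011561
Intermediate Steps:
Q = -551
1/(Q - 314) = 1/(-551 - 314) = 1/(-865) = -1/865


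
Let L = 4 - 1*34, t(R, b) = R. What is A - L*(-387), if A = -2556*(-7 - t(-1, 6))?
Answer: 3726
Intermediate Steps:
L = -30 (L = 4 - 34 = -30)
A = 15336 (A = -2556*(-7 - 1*(-1)) = -2556*(-7 + 1) = -2556*(-6) = 15336)
A - L*(-387) = 15336 - (-30)*(-387) = 15336 - 1*11610 = 15336 - 11610 = 3726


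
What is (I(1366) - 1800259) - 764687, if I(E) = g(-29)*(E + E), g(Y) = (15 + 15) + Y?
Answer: -2562214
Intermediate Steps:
g(Y) = 30 + Y
I(E) = 2*E (I(E) = (30 - 29)*(E + E) = 1*(2*E) = 2*E)
(I(1366) - 1800259) - 764687 = (2*1366 - 1800259) - 764687 = (2732 - 1800259) - 764687 = -1797527 - 764687 = -2562214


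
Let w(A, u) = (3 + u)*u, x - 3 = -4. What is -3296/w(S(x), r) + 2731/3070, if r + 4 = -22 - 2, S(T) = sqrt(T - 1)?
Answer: -410351/107450 ≈ -3.8190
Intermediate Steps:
x = -1 (x = 3 - 4 = -1)
S(T) = sqrt(-1 + T)
r = -28 (r = -4 + (-22 - 2) = -4 - 24 = -28)
w(A, u) = u*(3 + u)
-3296/w(S(x), r) + 2731/3070 = -3296*(-1/(28*(3 - 28))) + 2731/3070 = -3296/((-28*(-25))) + 2731*(1/3070) = -3296/700 + 2731/3070 = -3296*1/700 + 2731/3070 = -824/175 + 2731/3070 = -410351/107450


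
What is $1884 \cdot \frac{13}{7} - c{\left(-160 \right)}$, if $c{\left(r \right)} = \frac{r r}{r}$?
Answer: $\frac{25612}{7} \approx 3658.9$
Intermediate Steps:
$c{\left(r \right)} = r$ ($c{\left(r \right)} = \frac{r^{2}}{r} = r$)
$1884 \cdot \frac{13}{7} - c{\left(-160 \right)} = 1884 \cdot \frac{13}{7} - -160 = 1884 \cdot 13 \cdot \frac{1}{7} + 160 = 1884 \cdot \frac{13}{7} + 160 = \frac{24492}{7} + 160 = \frac{25612}{7}$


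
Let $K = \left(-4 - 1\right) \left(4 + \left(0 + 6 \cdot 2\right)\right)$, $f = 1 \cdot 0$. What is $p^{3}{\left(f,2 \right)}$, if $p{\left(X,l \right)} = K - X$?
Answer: $-512000$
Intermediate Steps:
$f = 0$
$K = -80$ ($K = - 5 \left(4 + \left(0 + 12\right)\right) = - 5 \left(4 + 12\right) = \left(-5\right) 16 = -80$)
$p{\left(X,l \right)} = -80 - X$
$p^{3}{\left(f,2 \right)} = \left(-80 - 0\right)^{3} = \left(-80 + 0\right)^{3} = \left(-80\right)^{3} = -512000$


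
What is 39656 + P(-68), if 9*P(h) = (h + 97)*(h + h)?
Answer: 352960/9 ≈ 39218.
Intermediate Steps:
P(h) = 2*h*(97 + h)/9 (P(h) = ((h + 97)*(h + h))/9 = ((97 + h)*(2*h))/9 = (2*h*(97 + h))/9 = 2*h*(97 + h)/9)
39656 + P(-68) = 39656 + (2/9)*(-68)*(97 - 68) = 39656 + (2/9)*(-68)*29 = 39656 - 3944/9 = 352960/9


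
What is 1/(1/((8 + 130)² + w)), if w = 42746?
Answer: 61790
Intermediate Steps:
1/(1/((8 + 130)² + w)) = 1/(1/((8 + 130)² + 42746)) = 1/(1/(138² + 42746)) = 1/(1/(19044 + 42746)) = 1/(1/61790) = 61790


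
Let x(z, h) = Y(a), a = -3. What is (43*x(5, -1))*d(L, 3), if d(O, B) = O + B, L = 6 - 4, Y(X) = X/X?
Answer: 215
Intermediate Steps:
Y(X) = 1
x(z, h) = 1
L = 2
d(O, B) = B + O
(43*x(5, -1))*d(L, 3) = (43*1)*(3 + 2) = 43*5 = 215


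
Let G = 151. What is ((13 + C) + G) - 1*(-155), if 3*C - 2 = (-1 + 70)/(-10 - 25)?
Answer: 33496/105 ≈ 319.01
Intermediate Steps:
C = 1/105 (C = ⅔ + ((-1 + 70)/(-10 - 25))/3 = ⅔ + (69/(-35))/3 = ⅔ + (69*(-1/35))/3 = ⅔ + (⅓)*(-69/35) = ⅔ - 23/35 = 1/105 ≈ 0.0095238)
((13 + C) + G) - 1*(-155) = ((13 + 1/105) + 151) - 1*(-155) = (1366/105 + 151) + 155 = 17221/105 + 155 = 33496/105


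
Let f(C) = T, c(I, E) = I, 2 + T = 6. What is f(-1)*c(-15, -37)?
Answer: -60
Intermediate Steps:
T = 4 (T = -2 + 6 = 4)
f(C) = 4
f(-1)*c(-15, -37) = 4*(-15) = -60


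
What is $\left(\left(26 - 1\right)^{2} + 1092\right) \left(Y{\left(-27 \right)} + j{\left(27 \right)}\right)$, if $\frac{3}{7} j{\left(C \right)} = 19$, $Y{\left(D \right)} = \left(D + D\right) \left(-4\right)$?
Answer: $\frac{1340977}{3} \approx 4.4699 \cdot 10^{5}$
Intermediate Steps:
$Y{\left(D \right)} = - 8 D$ ($Y{\left(D \right)} = 2 D \left(-4\right) = - 8 D$)
$j{\left(C \right)} = \frac{133}{3}$ ($j{\left(C \right)} = \frac{7}{3} \cdot 19 = \frac{133}{3}$)
$\left(\left(26 - 1\right)^{2} + 1092\right) \left(Y{\left(-27 \right)} + j{\left(27 \right)}\right) = \left(\left(26 - 1\right)^{2} + 1092\right) \left(\left(-8\right) \left(-27\right) + \frac{133}{3}\right) = \left(25^{2} + 1092\right) \left(216 + \frac{133}{3}\right) = \left(625 + 1092\right) \frac{781}{3} = 1717 \cdot \frac{781}{3} = \frac{1340977}{3}$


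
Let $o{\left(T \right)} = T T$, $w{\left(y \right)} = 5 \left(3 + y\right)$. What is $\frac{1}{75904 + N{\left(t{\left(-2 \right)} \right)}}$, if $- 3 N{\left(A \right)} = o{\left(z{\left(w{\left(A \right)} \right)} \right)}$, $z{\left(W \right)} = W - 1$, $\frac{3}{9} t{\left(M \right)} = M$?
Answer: $\frac{3}{227456} \approx 1.3189 \cdot 10^{-5}$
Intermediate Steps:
$w{\left(y \right)} = 15 + 5 y$
$t{\left(M \right)} = 3 M$
$z{\left(W \right)} = -1 + W$ ($z{\left(W \right)} = W - 1 = -1 + W$)
$o{\left(T \right)} = T^{2}$
$N{\left(A \right)} = - \frac{\left(14 + 5 A\right)^{2}}{3}$ ($N{\left(A \right)} = - \frac{\left(-1 + \left(15 + 5 A\right)\right)^{2}}{3} = - \frac{\left(14 + 5 A\right)^{2}}{3}$)
$\frac{1}{75904 + N{\left(t{\left(-2 \right)} \right)}} = \frac{1}{75904 - \frac{\left(14 + 5 \cdot 3 \left(-2\right)\right)^{2}}{3}} = \frac{1}{75904 - \frac{\left(14 + 5 \left(-6\right)\right)^{2}}{3}} = \frac{1}{75904 - \frac{\left(14 - 30\right)^{2}}{3}} = \frac{1}{75904 - \frac{\left(-16\right)^{2}}{3}} = \frac{1}{75904 - \frac{256}{3}} = \frac{1}{\frac{227456}{3}} = \frac{3}{227456}$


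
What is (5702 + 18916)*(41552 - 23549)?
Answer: 443197854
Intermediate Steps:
(5702 + 18916)*(41552 - 23549) = 24618*18003 = 443197854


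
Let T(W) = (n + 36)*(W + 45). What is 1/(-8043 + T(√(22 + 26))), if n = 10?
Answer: -1991/11858387 - 184*√3/35575161 ≈ -0.00017686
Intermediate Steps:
T(W) = 2070 + 46*W (T(W) = (10 + 36)*(W + 45) = 46*(45 + W) = 2070 + 46*W)
1/(-8043 + T(√(22 + 26))) = 1/(-8043 + (2070 + 46*√(22 + 26))) = 1/(-8043 + (2070 + 46*√48)) = 1/(-8043 + (2070 + 46*(4*√3))) = 1/(-8043 + (2070 + 184*√3)) = 1/(-5973 + 184*√3)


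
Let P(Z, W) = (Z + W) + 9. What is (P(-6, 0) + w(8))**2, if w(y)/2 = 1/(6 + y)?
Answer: 484/49 ≈ 9.8775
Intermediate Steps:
P(Z, W) = 9 + W + Z (P(Z, W) = (W + Z) + 9 = 9 + W + Z)
w(y) = 2/(6 + y)
(P(-6, 0) + w(8))**2 = ((9 + 0 - 6) + 2/(6 + 8))**2 = (3 + 2/14)**2 = (3 + 2*(1/14))**2 = (3 + 1/7)**2 = (22/7)**2 = 484/49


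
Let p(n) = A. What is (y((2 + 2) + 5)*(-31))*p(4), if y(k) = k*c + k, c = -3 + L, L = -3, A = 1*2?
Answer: 2790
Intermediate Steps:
A = 2
p(n) = 2
c = -6 (c = -3 - 3 = -6)
y(k) = -5*k (y(k) = k*(-6) + k = -6*k + k = -5*k)
(y((2 + 2) + 5)*(-31))*p(4) = (-5*((2 + 2) + 5)*(-31))*2 = (-5*(4 + 5)*(-31))*2 = (-5*9*(-31))*2 = -45*(-31)*2 = 1395*2 = 2790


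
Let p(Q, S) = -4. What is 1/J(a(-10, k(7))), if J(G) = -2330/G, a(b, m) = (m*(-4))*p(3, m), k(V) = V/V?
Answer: -8/1165 ≈ -0.0068670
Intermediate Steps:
k(V) = 1
a(b, m) = 16*m (a(b, m) = (m*(-4))*(-4) = -4*m*(-4) = 16*m)
1/J(a(-10, k(7))) = 1/(-2330/(16*1)) = 1/(-2330/16) = 1/(-2330*1/16) = 1/(-1165/8) = -8/1165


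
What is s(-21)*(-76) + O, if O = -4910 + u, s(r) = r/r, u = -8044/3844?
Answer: -4793557/961 ≈ -4988.1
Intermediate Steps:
u = -2011/961 (u = -8044*1/3844 = -2011/961 ≈ -2.0926)
s(r) = 1
O = -4720521/961 (O = -4910 - 2011/961 = -4720521/961 ≈ -4912.1)
s(-21)*(-76) + O = 1*(-76) - 4720521/961 = -76 - 4720521/961 = -4793557/961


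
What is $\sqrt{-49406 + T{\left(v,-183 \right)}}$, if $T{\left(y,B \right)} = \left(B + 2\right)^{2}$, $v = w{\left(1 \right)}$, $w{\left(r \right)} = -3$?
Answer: $i \sqrt{16645} \approx 129.02 i$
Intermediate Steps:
$v = -3$
$T{\left(y,B \right)} = \left(2 + B\right)^{2}$
$\sqrt{-49406 + T{\left(v,-183 \right)}} = \sqrt{-49406 + \left(2 - 183\right)^{2}} = \sqrt{-49406 + \left(-181\right)^{2}} = \sqrt{-49406 + 32761} = \sqrt{-16645} = i \sqrt{16645}$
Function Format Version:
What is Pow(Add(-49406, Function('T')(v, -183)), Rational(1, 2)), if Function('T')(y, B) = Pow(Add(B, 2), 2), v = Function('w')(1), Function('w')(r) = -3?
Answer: Mul(I, Pow(16645, Rational(1, 2))) ≈ Mul(129.02, I)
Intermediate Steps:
v = -3
Function('T')(y, B) = Pow(Add(2, B), 2)
Pow(Add(-49406, Function('T')(v, -183)), Rational(1, 2)) = Pow(Add(-49406, Pow(Add(2, -183), 2)), Rational(1, 2)) = Pow(Add(-49406, Pow(-181, 2)), Rational(1, 2)) = Pow(Add(-49406, 32761), Rational(1, 2)) = Pow(-16645, Rational(1, 2)) = Mul(I, Pow(16645, Rational(1, 2)))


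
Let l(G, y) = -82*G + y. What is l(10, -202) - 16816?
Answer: -17838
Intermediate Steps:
l(G, y) = y - 82*G
l(10, -202) - 16816 = (-202 - 82*10) - 16816 = (-202 - 820) - 16816 = -1022 - 16816 = -17838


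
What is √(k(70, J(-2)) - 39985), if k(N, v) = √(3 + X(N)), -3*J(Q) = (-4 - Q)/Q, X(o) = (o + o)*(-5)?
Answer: √(-39985 + I*√697) ≈ 0.066 + 199.96*I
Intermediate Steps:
X(o) = -10*o (X(o) = (2*o)*(-5) = -10*o)
J(Q) = -(-4 - Q)/(3*Q)
k(N, v) = √(3 - 10*N)
√(k(70, J(-2)) - 39985) = √(√(3 - 10*70) - 39985) = √(√(3 - 700) - 39985) = √(√(-697) - 39985) = √(I*√697 - 39985) = √(-39985 + I*√697)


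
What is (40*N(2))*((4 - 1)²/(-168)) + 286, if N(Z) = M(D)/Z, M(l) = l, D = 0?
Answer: 286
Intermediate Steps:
N(Z) = 0 (N(Z) = 0/Z = 0)
(40*N(2))*((4 - 1)²/(-168)) + 286 = (40*0)*((4 - 1)²/(-168)) + 286 = 0*(3²*(-1/168)) + 286 = 0*(9*(-1/168)) + 286 = 0*(-3/56) + 286 = 0 + 286 = 286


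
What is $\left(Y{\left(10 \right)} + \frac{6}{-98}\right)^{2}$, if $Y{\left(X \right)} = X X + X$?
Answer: $\frac{29019769}{2401} \approx 12087.0$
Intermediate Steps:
$Y{\left(X \right)} = X + X^{2}$ ($Y{\left(X \right)} = X^{2} + X = X + X^{2}$)
$\left(Y{\left(10 \right)} + \frac{6}{-98}\right)^{2} = \left(10 \left(1 + 10\right) + \frac{6}{-98}\right)^{2} = \left(10 \cdot 11 + 6 \left(- \frac{1}{98}\right)\right)^{2} = \left(110 - \frac{3}{49}\right)^{2} = \left(\frac{5387}{49}\right)^{2} = \frac{29019769}{2401}$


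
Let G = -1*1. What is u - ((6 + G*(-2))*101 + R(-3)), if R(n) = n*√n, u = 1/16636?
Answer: -13441887/16636 + 3*I*√3 ≈ -808.0 + 5.1962*I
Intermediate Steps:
u = 1/16636 ≈ 6.0111e-5
R(n) = n^(3/2)
G = -1
u - ((6 + G*(-2))*101 + R(-3)) = 1/16636 - ((6 - 1*(-2))*101 + (-3)^(3/2)) = 1/16636 - ((6 + 2)*101 - 3*I*√3) = 1/16636 - (8*101 - 3*I*√3) = 1/16636 - (808 - 3*I*√3) = 1/16636 + (-808 + 3*I*√3) = -13441887/16636 + 3*I*√3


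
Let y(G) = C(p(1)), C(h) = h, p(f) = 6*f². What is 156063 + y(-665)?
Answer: 156069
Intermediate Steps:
y(G) = 6 (y(G) = 6*1² = 6*1 = 6)
156063 + y(-665) = 156063 + 6 = 156069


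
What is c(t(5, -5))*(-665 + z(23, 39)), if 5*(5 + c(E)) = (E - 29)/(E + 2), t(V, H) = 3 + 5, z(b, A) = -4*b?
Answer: 205147/50 ≈ 4102.9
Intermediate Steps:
t(V, H) = 8
c(E) = -5 + (-29 + E)/(5*(2 + E)) (c(E) = -5 + ((E - 29)/(E + 2))/5 = -5 + ((-29 + E)/(2 + E))/5 = -5 + (-29 + E)/(5*(2 + E)))
c(t(5, -5))*(-665 + z(23, 39)) = ((-79 - 24*8)/(5*(2 + 8)))*(-665 - 4*23) = ((⅕)*(-79 - 192)/10)*(-665 - 92) = ((⅕)*(⅒)*(-271))*(-757) = -271/50*(-757) = 205147/50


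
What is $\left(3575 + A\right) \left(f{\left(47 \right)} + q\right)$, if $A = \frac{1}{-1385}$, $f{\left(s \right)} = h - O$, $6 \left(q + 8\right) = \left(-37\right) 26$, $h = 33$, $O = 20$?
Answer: $- \frac{769113428}{1385} \approx -5.5532 \cdot 10^{5}$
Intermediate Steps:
$q = - \frac{505}{3}$ ($q = -8 + \frac{\left(-37\right) 26}{6} = -8 + \frac{1}{6} \left(-962\right) = -8 - \frac{481}{3} = - \frac{505}{3} \approx -168.33$)
$f{\left(s \right)} = 13$ ($f{\left(s \right)} = 33 - 20 = 13$)
$A = - \frac{1}{1385} \approx -0.00072202$
$\left(3575 + A\right) \left(f{\left(47 \right)} + q\right) = \left(3575 - \frac{1}{1385}\right) \left(13 - \frac{505}{3}\right) = \frac{4951374}{1385} \left(- \frac{466}{3}\right) = - \frac{769113428}{1385}$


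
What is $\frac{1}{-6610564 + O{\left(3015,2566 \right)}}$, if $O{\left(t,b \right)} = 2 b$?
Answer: $- \frac{1}{6605432} \approx -1.5139 \cdot 10^{-7}$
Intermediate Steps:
$\frac{1}{-6610564 + O{\left(3015,2566 \right)}} = \frac{1}{-6610564 + 2 \cdot 2566} = \frac{1}{-6610564 + 5132} = \frac{1}{-6605432} = - \frac{1}{6605432}$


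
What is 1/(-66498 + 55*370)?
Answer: -1/46148 ≈ -2.1669e-5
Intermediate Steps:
1/(-66498 + 55*370) = 1/(-66498 + 20350) = 1/(-46148) = -1/46148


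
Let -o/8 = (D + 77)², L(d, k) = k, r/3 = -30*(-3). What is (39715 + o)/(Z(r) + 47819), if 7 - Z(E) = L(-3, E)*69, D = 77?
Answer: -150013/29196 ≈ -5.1381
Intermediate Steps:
r = 270 (r = 3*(-30*(-3)) = 3*90 = 270)
o = -189728 (o = -8*(77 + 77)² = -8*154² = -8*23716 = -189728)
Z(E) = 7 - 69*E (Z(E) = 7 - E*69 = 7 - 69*E)
(39715 + o)/(Z(r) + 47819) = (39715 - 189728)/((7 - 69*270) + 47819) = -150013/((7 - 18630) + 47819) = -150013/(-18623 + 47819) = -150013/29196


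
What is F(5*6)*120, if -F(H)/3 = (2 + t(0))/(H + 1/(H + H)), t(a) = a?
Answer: -43200/1801 ≈ -23.987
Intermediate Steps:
F(H) = -6/(H + 1/(2*H)) (F(H) = -3*(2 + 0)/(H + 1/(H + H)) = -6/(H + 1/(2*H)))
F(5*6)*120 = -12*5*6/(1 + 2*(5*6)²)*120 = -12*30/(1 + 2*30²)*120 = -12*30/(1 + 2*900)*120 = -12*30/(1 + 1800)*120 = -12*30/1801*120 = -12*30*1/1801*120 = -360/1801*120 = -43200/1801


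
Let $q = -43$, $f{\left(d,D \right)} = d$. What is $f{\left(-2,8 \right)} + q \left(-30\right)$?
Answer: $1288$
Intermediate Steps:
$f{\left(-2,8 \right)} + q \left(-30\right) = -2 - -1290 = -2 + 1290 = 1288$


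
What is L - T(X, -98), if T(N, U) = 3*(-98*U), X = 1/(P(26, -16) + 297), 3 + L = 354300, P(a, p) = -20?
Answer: 325485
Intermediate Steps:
L = 354297 (L = -3 + 354300 = 354297)
X = 1/277 (X = 1/(-20 + 297) = 1/277 ≈ 0.0036101)
T(N, U) = -294*U
L - T(X, -98) = 354297 - (-294)*(-98) = 354297 - 1*28812 = 354297 - 28812 = 325485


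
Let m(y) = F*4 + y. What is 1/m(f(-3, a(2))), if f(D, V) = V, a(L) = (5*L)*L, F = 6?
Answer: 1/44 ≈ 0.022727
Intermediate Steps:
a(L) = 5*L**2
m(y) = 24 + y (m(y) = 6*4 + y = 24 + y)
1/m(f(-3, a(2))) = 1/(24 + 5*2**2) = 1/(24 + 5*4) = 1/(24 + 20) = 1/44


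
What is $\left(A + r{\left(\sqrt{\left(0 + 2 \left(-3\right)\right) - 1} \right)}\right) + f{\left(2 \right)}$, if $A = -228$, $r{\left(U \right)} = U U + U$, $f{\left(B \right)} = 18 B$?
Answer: $-199 + i \sqrt{7} \approx -199.0 + 2.6458 i$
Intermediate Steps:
$r{\left(U \right)} = U + U^{2}$ ($r{\left(U \right)} = U^{2} + U = U + U^{2}$)
$\left(A + r{\left(\sqrt{\left(0 + 2 \left(-3\right)\right) - 1} \right)}\right) + f{\left(2 \right)} = \left(-228 + \sqrt{\left(0 + 2 \left(-3\right)\right) - 1} \left(1 + \sqrt{\left(0 + 2 \left(-3\right)\right) - 1}\right)\right) + 18 \cdot 2 = \left(-228 + \sqrt{\left(0 - 6\right) - 1} \left(1 + \sqrt{\left(0 - 6\right) - 1}\right)\right) + 36 = \left(-228 + \sqrt{-6 - 1} \left(1 + \sqrt{-6 - 1}\right)\right) + 36 = \left(-228 + \sqrt{-7} \left(1 + \sqrt{-7}\right)\right) + 36 = \left(-228 + i \sqrt{7} \left(1 + i \sqrt{7}\right)\right) + 36 = -192 + i \sqrt{7} \left(1 + i \sqrt{7}\right)$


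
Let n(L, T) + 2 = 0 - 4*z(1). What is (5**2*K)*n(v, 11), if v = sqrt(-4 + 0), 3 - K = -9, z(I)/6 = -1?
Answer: 6600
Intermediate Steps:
z(I) = -6 (z(I) = 6*(-1) = -6)
K = 12 (K = 3 - 1*(-9) = 3 + 9 = 12)
v = 2*I (v = sqrt(-4) = 2*I ≈ 2.0*I)
n(L, T) = 22 (n(L, T) = -2 + (0 - 4*(-6)) = -2 + (0 + 24) = -2 + 24 = 22)
(5**2*K)*n(v, 11) = (5**2*12)*22 = (25*12)*22 = 300*22 = 6600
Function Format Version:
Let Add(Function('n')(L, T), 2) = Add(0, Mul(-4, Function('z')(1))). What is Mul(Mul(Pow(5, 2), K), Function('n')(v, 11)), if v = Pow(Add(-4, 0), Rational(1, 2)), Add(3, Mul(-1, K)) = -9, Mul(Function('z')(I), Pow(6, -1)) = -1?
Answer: 6600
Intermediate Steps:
Function('z')(I) = -6 (Function('z')(I) = Mul(6, -1) = -6)
K = 12 (K = Add(3, Mul(-1, -9)) = Add(3, 9) = 12)
v = Mul(2, I) (v = Pow(-4, Rational(1, 2)) = Mul(2, I) ≈ Mul(2.0000, I))
Function('n')(L, T) = 22 (Function('n')(L, T) = Add(-2, Add(0, Mul(-4, -6))) = Add(-2, Add(0, 24)) = Add(-2, 24) = 22)
Mul(Mul(Pow(5, 2), K), Function('n')(v, 11)) = Mul(Mul(Pow(5, 2), 12), 22) = Mul(Mul(25, 12), 22) = Mul(300, 22) = 6600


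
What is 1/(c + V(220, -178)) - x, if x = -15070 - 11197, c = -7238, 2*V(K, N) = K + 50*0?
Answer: 187231175/7128 ≈ 26267.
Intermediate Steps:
V(K, N) = K/2 (V(K, N) = (K + 50*0)/2 = (K + 0)/2 = K/2)
x = -26267
1/(c + V(220, -178)) - x = 1/(-7238 + (½)*220) - 1*(-26267) = 1/(-7238 + 110) + 26267 = 1/(-7128) + 26267 = -1/7128 + 26267 = 187231175/7128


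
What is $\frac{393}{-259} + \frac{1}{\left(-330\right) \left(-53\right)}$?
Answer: $- \frac{6873311}{4529910} \approx -1.5173$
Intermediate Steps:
$\frac{393}{-259} + \frac{1}{\left(-330\right) \left(-53\right)} = 393 \left(- \frac{1}{259}\right) - - \frac{1}{17490} = - \frac{393}{259} + \frac{1}{17490} = - \frac{6873311}{4529910}$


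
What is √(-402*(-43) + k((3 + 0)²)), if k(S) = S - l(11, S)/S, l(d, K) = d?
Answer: 2*√38911/3 ≈ 131.51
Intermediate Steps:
k(S) = S - 11/S
√(-402*(-43) + k((3 + 0)²)) = √(-402*(-43) + ((3 + 0)² - 11/(3 + 0)²)) = √(17286 + (3² - 11/(3²))) = √(17286 + (9 - 11/9)) = √(17286 + 70/9) = √(155644/9) = 2*√38911/3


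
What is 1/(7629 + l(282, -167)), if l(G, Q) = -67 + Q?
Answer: 1/7395 ≈ 0.00013523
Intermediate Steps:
1/(7629 + l(282, -167)) = 1/(7629 + (-67 - 167)) = 1/(7629 - 234) = 1/7395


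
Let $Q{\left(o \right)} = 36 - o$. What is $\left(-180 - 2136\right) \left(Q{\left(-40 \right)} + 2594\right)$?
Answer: $-6183720$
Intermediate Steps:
$\left(-180 - 2136\right) \left(Q{\left(-40 \right)} + 2594\right) = \left(-180 - 2136\right) \left(\left(36 - -40\right) + 2594\right) = - 2316 \left(\left(36 + 40\right) + 2594\right) = - 2316 \left(76 + 2594\right) = \left(-2316\right) 2670 = -6183720$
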